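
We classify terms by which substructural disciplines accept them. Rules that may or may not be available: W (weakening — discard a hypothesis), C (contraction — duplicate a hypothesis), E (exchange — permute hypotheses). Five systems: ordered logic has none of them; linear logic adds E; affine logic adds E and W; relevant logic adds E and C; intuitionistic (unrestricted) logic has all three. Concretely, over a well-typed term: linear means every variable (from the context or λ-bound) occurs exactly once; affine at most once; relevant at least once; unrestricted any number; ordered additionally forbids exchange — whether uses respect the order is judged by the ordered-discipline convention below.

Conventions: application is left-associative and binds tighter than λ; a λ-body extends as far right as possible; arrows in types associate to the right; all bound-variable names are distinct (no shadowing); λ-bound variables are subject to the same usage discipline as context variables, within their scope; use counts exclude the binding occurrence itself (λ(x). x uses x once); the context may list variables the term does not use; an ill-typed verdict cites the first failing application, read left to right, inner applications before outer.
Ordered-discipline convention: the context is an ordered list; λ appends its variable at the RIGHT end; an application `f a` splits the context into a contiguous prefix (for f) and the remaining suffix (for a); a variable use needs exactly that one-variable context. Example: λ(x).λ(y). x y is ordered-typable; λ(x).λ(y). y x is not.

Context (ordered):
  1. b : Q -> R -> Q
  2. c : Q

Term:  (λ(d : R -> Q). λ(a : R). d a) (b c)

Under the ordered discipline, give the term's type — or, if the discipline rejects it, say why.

term : R -> Q
variable uses: b ×1, c ×1, d [bound] ×1, a [bound] ×1
uses in reading order: d, a, b, c
typing: the term checks, with type R -> Q
all disciplines: ordered ✓ · linear ✓ · affine ✓ · relevant ✓ · unrestricted ✓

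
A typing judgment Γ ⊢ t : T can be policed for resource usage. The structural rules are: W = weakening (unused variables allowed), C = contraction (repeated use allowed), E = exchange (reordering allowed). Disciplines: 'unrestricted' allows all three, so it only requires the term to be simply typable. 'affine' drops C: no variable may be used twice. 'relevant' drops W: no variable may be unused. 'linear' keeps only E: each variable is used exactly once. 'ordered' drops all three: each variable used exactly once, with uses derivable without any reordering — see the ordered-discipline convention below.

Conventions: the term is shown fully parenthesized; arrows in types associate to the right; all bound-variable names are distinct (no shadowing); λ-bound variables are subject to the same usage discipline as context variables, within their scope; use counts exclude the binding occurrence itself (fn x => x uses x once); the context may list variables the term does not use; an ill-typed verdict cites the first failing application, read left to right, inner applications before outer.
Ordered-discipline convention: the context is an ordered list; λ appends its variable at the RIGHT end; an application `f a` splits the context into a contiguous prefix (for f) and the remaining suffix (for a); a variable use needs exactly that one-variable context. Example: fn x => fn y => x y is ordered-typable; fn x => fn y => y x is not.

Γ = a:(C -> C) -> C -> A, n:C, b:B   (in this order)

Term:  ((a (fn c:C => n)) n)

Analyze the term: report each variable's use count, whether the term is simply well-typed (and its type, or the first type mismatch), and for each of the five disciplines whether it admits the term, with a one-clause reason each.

variable uses: a ×1, n ×2, b ×0, c (λ-bound) ×0
use order (left to right): a, n, n
typing: well-typed at A
ordered: ✗, repeated use of n ×2; unused: b, c — weakening required
linear: ✗, repeated use of n ×2; unused: b, c — weakening required
affine: ✗, repeated use of n ×2
relevant: ✗, unused: b, c — weakening required
unrestricted: ✓, type-checks (A) and nothing is barred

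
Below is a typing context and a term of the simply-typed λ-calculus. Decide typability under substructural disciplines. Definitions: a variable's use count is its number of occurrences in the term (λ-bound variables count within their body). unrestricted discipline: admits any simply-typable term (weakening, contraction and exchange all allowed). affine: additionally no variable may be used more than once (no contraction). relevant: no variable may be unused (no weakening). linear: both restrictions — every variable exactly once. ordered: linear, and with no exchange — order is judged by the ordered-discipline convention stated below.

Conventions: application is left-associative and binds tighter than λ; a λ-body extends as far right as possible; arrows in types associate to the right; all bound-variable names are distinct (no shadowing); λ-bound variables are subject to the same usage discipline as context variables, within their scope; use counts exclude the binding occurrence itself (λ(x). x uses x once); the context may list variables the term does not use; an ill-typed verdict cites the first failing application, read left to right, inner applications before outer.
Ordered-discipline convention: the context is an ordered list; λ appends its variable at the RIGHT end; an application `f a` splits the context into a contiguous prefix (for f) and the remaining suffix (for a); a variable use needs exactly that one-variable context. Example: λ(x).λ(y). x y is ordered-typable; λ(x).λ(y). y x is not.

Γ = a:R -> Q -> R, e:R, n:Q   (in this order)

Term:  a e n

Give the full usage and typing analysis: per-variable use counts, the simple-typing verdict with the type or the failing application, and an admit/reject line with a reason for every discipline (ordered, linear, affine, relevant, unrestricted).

use counts: a: 1×; e: 1×; n: 1×
uses in reading order: a, e, n
typing: the term checks, with type R
ordered: ✓, single-use (a, e, n), ordered derivation ok
linear: ✓, a, e, n: one use apiece
affine: ✓, at most one use each (a, e, n)
relevant: ✓, a, e, n: all used, weakening unneeded
unrestricted: ✓, type-checks (R) and nothing is barred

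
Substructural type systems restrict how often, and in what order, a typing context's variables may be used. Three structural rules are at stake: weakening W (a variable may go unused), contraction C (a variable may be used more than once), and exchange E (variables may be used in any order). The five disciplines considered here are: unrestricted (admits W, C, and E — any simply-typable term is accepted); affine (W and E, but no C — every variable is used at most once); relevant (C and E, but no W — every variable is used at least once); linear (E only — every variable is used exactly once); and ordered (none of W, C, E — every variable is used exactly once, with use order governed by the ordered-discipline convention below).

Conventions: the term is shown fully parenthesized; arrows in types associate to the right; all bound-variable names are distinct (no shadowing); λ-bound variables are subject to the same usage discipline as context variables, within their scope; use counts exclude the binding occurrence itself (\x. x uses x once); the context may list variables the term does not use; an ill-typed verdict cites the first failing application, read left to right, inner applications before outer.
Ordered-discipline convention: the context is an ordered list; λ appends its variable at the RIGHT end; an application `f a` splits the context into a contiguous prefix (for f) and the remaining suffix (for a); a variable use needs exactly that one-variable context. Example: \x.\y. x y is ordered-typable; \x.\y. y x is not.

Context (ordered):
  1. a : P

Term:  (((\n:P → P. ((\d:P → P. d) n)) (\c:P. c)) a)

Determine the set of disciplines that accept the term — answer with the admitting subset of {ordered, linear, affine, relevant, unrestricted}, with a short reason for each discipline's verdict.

admitted by: ordered, linear, affine, relevant, unrestricted
usage: a ×1, n (λ-bound) ×1, d (λ-bound) ×1, c (λ-bound) ×1
order of uses: d, n, c, a
typing: well-typed at P
ordered: ✓, a, n, d, c once each; derivable with no W/C/E
linear: ✓, single use per variable (a, n, d, c)
affine: ✓, at most one use each (a, n, d, c)
relevant: ✓, at least one use each (a, n, d, c)
unrestricted: ✓, simply typable at P; W, C, E all held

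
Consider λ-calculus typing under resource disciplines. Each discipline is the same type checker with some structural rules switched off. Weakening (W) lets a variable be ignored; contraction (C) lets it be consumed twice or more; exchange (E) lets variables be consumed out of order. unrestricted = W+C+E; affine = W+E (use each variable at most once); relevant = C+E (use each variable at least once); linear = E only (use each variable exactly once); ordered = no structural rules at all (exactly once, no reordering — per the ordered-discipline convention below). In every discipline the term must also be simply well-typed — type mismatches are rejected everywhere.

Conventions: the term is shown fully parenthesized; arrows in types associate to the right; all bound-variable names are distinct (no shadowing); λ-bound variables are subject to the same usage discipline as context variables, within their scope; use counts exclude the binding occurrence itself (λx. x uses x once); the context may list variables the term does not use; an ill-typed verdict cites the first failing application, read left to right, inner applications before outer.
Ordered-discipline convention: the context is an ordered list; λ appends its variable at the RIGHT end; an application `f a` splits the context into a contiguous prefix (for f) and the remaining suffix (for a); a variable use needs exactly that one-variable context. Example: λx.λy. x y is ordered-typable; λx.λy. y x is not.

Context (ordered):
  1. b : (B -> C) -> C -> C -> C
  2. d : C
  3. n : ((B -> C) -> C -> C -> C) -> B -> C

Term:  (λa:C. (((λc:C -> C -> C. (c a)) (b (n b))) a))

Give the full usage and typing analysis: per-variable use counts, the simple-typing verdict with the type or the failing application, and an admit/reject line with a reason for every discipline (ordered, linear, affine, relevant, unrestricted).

use counts: b: 2, d: 0, n: 1, a (λ-bound): 2, c (λ-bound): 1
order of uses: c, a, b, n, b, a
typing: well-typed at C -> C
ordered: ✗ — needs contraction — b ×2, a ×2; needs weakening: d unused
linear: ✗ — needs contraction — b ×2, a ×2; needs weakening: d unused
affine: ✗ — needs contraction — b ×2, a ×2
relevant: ✗ — needs weakening: d unused
unrestricted: ✓ — well-typed at C -> C; no restrictions here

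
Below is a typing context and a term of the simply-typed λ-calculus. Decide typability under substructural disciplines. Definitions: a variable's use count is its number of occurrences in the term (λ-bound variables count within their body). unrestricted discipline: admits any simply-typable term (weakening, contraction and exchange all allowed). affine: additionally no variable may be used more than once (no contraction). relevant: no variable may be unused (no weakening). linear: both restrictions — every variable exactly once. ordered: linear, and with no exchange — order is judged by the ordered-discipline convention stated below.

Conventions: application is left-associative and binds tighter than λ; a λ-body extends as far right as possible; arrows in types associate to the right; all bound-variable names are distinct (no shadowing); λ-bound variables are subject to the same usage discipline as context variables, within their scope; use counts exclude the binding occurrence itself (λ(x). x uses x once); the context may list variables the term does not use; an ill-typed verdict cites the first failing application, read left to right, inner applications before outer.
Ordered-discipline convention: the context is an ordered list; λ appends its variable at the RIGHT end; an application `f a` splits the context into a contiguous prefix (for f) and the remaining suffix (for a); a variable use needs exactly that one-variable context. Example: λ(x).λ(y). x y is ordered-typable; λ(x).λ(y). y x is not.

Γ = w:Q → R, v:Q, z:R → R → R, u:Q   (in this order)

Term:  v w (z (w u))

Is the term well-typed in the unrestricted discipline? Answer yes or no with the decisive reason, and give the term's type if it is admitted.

no — not simply typable
variable uses: w ×2; v ×1; z ×1; u ×1
order of uses: v, w, z, w, u
typing: ill-typed: non-arrow in function slot: Q
all disciplines: ordered ✗; linear ✗; affine ✗; relevant ✗; unrestricted ✗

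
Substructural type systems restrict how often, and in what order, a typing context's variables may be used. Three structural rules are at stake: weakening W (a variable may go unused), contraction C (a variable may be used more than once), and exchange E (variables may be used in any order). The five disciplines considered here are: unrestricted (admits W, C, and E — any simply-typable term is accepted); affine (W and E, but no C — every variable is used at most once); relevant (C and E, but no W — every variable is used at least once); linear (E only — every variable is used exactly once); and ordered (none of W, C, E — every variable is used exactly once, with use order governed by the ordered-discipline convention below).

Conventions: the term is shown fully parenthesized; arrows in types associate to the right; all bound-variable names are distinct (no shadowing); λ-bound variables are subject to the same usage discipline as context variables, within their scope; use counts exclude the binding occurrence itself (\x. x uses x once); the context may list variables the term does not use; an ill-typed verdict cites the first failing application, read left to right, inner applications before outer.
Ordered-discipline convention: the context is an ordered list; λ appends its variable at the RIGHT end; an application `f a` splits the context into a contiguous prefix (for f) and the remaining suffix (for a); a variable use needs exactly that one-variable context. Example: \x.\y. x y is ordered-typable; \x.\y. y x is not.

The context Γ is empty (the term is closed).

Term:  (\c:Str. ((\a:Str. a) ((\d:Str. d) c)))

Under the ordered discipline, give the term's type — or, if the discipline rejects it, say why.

term : Str → Str
counts: c (λ-bound): 1; a (λ-bound): 1; d (λ-bound): 1
uses in reading order: a, d, c
typing: the term checks, with type Str → Str
summary: ordered ✓, linear ✓, affine ✓, relevant ✓, unrestricted ✓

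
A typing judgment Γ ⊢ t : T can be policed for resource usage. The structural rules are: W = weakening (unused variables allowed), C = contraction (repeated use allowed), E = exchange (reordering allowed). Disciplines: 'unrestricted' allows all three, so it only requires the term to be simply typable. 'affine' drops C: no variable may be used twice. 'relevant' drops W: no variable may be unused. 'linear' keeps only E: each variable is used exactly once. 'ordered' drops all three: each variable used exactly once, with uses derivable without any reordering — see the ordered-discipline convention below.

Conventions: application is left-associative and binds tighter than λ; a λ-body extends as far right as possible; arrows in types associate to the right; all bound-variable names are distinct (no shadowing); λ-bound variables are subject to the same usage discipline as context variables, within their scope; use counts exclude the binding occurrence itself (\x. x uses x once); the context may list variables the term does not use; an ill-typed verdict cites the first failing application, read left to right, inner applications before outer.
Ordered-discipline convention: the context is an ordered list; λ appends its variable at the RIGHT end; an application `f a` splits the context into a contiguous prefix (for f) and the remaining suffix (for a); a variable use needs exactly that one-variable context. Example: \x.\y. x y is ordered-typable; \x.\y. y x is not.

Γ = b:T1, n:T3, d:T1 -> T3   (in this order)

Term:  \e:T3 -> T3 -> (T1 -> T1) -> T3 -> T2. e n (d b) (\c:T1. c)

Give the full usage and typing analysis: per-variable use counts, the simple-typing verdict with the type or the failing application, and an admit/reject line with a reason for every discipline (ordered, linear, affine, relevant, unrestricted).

usage: b: 1; n: 1; d: 1; e (bound): 1; c (bound): 1
order of uses: e, n, d, b, c
typing: well-typed at (T3 -> T3 -> (T1 -> T1) -> T3 -> T2) -> T3 -> T2
ordered: ✗, use order e, n, d, b, c needs exchange
linear: ✓, single use per variable (b, n, d, e, c)
affine: ✓, at most one use each (b, n, d, e, c)
relevant: ✓, every one of b, n, d, e, c appears
unrestricted: ✓, typability at (T3 -> T3 -> (T1 -> T1) -> T3 -> T2) -> T3 -> T2 is all that's needed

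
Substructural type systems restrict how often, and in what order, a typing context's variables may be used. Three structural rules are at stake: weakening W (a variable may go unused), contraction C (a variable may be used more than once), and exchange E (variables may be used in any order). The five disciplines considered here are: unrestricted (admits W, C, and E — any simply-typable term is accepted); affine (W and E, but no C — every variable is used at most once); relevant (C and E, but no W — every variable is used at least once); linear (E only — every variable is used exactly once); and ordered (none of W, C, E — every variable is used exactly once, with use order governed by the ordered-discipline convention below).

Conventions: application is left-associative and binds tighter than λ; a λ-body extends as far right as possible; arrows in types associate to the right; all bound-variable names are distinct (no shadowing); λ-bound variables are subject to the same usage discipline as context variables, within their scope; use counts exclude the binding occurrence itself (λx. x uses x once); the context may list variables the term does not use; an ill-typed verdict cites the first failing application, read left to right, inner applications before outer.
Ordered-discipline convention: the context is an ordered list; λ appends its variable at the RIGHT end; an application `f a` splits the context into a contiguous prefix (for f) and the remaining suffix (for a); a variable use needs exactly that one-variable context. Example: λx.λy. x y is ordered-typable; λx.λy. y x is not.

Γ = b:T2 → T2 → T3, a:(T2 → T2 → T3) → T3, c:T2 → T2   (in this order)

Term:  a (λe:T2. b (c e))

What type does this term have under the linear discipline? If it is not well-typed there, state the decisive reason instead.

term : T3
variable uses: b: 1; a: 1; c: 1; e (λ-bound): 1
order of uses: a, b, c, e
typing: well-typed — term : T3
all disciplines: ordered ✗; linear ✓; affine ✓; relevant ✓; unrestricted ✓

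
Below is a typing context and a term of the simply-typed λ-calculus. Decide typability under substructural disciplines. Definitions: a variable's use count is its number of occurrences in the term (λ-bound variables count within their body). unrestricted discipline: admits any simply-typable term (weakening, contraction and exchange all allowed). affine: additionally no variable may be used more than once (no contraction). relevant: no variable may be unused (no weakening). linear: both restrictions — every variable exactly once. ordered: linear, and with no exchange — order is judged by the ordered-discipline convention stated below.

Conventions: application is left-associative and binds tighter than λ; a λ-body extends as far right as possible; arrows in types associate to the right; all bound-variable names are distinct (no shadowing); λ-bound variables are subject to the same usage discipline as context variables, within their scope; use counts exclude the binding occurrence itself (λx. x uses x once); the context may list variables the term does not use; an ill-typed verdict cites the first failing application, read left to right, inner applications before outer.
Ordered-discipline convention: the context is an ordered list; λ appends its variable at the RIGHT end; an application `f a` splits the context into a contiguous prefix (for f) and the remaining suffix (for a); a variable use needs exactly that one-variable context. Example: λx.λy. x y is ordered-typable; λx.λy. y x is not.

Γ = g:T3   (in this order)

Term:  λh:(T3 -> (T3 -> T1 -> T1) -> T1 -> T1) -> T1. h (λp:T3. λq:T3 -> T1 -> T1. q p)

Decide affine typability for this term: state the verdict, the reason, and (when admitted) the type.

yes — no duplicate uses among g, h, p, q; term : ((T3 -> (T3 -> T1 -> T1) -> T1 -> T1) -> T1) -> T1
variable uses: g=0; h (bound)=1; p (bound)=1; q (bound)=1
left-to-right use order: h, q, p
typing: well-typed — term : ((T3 -> (T3 -> T1 -> T1) -> T1 -> T1) -> T1) -> T1
all disciplines: ordered ✗ · linear ✗ · affine ✓ · relevant ✗ · unrestricted ✓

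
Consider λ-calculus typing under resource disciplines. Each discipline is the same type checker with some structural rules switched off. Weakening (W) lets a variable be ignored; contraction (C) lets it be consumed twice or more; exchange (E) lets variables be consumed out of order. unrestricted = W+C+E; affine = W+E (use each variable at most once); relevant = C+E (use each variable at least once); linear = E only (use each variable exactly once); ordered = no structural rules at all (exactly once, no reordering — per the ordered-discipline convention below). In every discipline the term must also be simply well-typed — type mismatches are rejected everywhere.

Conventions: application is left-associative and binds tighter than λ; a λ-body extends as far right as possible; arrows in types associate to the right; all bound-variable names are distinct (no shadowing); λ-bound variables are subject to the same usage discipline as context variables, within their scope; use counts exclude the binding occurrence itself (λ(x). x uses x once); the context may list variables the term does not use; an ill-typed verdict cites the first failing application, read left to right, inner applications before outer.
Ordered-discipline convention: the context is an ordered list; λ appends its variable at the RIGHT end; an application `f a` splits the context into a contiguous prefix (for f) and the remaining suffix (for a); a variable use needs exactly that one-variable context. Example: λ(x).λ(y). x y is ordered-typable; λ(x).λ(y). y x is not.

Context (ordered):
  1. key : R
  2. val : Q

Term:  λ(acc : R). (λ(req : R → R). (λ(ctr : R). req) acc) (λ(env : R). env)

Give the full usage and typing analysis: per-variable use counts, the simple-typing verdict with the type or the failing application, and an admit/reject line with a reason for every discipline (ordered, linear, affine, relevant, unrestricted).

counts: key=0; val=0; acc (bound)=1; req (bound)=1; ctr (bound)=0; env (bound)=1
left-to-right use order: req, acc, env
typing: well-typed — term : R → R → R
ordered ✗ (unused: key, val, ctr — weakening required)
linear ✗ (unused: key, val, ctr — weakening required)
affine ✓ (no duplicate uses among key, val, acc, req, ctr, env)
relevant ✗ (unused: key, val, ctr — weakening required)
unrestricted ✓ (simply typable at R → R → R; W, C, E all held)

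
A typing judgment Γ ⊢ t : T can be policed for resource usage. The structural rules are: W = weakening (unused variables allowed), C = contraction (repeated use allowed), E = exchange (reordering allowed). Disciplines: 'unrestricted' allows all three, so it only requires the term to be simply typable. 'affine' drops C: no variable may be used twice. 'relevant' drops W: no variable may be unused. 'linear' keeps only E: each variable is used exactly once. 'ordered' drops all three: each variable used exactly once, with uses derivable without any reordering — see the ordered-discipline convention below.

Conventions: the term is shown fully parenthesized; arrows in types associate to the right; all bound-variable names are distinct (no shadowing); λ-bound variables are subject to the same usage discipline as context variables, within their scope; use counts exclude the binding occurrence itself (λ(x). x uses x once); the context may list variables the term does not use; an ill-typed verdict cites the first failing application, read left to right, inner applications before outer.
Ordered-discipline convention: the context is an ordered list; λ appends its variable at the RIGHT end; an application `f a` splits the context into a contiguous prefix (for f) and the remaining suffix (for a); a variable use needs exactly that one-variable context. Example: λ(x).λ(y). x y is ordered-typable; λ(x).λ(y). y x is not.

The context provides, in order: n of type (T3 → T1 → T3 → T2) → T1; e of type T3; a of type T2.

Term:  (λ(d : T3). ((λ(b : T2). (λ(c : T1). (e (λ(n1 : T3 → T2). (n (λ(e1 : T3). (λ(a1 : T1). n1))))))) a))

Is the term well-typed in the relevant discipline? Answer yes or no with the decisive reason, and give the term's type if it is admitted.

no — the type mismatch rejects it
variable uses: n: 1; e: 1; a: 1; d [bound]: 0; b [bound]: 0; c [bound]: 0; n1 [bound]: 1; e1 [bound]: 0; a1 [bound]: 0
left-to-right use order: e, n, n1, a
typing: ill-typed: applying a non-function (T3)
all disciplines: ordered ✗ | linear ✗ | affine ✗ | relevant ✗ | unrestricted ✗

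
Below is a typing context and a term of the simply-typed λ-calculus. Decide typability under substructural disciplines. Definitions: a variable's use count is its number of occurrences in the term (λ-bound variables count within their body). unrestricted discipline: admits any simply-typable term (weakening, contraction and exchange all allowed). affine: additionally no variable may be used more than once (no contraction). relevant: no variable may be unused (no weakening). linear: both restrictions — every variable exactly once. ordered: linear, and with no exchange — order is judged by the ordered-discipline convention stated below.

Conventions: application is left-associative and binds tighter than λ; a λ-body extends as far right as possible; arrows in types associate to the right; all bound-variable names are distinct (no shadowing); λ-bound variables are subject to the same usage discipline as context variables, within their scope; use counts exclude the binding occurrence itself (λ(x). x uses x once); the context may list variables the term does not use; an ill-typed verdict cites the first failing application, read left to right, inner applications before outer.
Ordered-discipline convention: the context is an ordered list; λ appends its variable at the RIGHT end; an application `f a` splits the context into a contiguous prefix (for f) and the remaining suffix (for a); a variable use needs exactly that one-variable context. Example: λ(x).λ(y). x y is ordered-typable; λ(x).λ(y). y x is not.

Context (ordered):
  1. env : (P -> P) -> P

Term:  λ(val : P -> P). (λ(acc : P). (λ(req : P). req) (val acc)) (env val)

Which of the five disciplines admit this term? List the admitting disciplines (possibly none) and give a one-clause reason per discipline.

admitting disciplines: relevant, unrestricted
variable uses: env: 1, val (bound): 2, acc (bound): 1, req (bound): 1
left-to-right use order: req, val, acc, env, val
typing: the term checks, with type (P -> P) -> P
ordered: ✗, repeated use of val ×2
linear: ✗, repeated use of val ×2
affine: ✗, repeated use of val ×2
relevant: ✓, every one of env, val, acc, req appears
unrestricted: ✓, simply typable at (P -> P) -> P; W, C, E all held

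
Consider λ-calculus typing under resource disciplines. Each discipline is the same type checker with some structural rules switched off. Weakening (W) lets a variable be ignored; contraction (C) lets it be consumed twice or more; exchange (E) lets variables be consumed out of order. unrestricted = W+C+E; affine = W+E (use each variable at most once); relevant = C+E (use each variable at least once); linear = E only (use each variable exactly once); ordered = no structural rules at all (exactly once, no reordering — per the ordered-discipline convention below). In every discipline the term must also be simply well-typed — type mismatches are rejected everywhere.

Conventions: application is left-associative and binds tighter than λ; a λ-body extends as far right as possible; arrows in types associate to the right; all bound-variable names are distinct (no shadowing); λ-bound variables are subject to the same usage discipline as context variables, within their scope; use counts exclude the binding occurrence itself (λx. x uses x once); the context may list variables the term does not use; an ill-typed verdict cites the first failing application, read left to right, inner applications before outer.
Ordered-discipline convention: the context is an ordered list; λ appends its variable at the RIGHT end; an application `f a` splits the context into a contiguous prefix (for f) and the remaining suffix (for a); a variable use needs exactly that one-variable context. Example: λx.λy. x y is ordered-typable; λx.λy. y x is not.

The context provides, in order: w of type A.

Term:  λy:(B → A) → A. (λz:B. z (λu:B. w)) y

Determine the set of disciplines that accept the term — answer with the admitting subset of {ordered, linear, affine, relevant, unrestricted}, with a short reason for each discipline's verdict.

admitted in: none
variable uses: w: 1×; y (λ-bound): 1×; z (λ-bound): 1×; u (λ-bound): 0×
left-to-right use order: z, w, y
typing: ill-typed: can't apply a value of type B
ordered: ✗ — the type mismatch rejects it
linear: ✗ — not simply typable
affine: ✗ — fails simple typing
relevant: ✗ — a type mismatch blocks all five
unrestricted: ✗ — the type mismatch rejects it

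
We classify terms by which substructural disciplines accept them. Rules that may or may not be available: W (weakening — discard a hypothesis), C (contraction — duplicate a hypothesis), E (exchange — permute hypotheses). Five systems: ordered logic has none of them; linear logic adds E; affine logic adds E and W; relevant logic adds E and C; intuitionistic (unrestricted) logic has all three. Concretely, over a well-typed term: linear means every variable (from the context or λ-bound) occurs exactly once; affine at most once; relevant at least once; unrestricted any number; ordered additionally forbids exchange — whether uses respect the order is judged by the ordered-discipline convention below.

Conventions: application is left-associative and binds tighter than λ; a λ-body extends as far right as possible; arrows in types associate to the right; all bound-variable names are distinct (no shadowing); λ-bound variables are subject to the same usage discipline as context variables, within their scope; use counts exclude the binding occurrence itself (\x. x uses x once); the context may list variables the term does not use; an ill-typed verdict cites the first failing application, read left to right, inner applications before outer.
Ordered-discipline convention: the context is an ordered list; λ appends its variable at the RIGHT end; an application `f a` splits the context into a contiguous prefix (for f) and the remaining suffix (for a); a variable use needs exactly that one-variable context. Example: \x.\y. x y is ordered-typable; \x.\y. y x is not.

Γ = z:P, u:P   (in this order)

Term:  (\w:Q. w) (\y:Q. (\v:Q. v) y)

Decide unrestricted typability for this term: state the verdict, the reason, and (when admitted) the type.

no — a type mismatch blocks all five
variable uses: z=0, u=0, w (bound)=1, y (bound)=1, v (bound)=1
left-to-right use order: w, v, y
typing: ill-typed: a function awaiting Q gets Q -> Q
across the five disciplines: ordered ✗, linear ✗, affine ✗, relevant ✗, unrestricted ✗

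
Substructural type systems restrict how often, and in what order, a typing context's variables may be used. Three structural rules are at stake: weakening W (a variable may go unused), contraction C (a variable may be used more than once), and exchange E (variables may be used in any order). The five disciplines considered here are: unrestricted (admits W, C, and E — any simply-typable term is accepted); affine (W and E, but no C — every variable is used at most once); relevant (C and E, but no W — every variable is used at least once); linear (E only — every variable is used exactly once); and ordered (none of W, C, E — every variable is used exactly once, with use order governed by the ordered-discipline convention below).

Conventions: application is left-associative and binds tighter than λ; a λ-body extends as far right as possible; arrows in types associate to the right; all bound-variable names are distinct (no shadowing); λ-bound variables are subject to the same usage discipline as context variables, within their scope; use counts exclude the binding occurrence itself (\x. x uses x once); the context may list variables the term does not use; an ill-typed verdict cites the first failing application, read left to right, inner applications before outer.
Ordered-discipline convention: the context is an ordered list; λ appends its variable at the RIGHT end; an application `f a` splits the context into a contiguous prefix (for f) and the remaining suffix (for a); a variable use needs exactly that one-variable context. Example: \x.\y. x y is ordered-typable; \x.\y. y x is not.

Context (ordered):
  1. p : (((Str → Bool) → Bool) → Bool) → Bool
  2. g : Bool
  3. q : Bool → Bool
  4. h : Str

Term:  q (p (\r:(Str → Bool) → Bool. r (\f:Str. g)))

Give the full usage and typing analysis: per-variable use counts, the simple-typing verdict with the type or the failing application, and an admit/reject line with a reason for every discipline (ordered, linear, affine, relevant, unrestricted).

counts: p ×1; g ×1; q ×1; h ×0; r (λ-bound) ×1; f (λ-bound) ×0
use order (left to right): q, p, r, g
typing: well-typed at Bool
ordered: ✗ — unused: h, f — weakening required
linear: ✗ — unused: h, f — weakening required
affine: ✓ — none of p, g, q, h, r, f used more than once
relevant: ✗ — unused: h, f — weakening required
unrestricted: ✓ — type-checks (Bool) and nothing is barred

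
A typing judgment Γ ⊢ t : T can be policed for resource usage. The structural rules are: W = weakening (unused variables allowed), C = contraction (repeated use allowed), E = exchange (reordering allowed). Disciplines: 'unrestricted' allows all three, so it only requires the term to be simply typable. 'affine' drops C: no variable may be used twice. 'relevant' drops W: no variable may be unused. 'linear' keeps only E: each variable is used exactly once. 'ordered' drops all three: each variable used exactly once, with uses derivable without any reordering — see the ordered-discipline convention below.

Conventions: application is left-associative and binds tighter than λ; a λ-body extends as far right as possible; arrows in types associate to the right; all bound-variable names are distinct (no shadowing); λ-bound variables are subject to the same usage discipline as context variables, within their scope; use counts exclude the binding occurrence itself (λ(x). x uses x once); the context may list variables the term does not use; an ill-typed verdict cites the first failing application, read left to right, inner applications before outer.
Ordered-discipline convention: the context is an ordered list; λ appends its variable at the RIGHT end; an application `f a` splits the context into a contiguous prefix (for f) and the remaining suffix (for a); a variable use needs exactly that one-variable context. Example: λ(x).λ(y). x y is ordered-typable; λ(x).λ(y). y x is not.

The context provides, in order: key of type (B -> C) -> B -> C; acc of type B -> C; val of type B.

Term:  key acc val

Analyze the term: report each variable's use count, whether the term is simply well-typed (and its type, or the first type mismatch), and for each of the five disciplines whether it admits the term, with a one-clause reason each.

counts: key=1; acc=1; val=1
use order (left to right): key, acc, val
typing: ✓ — C
ordered: ✓, key, acc, val once each; derivable with no W/C/E
linear: ✓, exactly-once usage across key, acc, val
affine: ✓, at most one use each (key, acc, val)
relevant: ✓, at least one use each (key, acc, val)
unrestricted: ✓, simply typable at C; W, C, E all held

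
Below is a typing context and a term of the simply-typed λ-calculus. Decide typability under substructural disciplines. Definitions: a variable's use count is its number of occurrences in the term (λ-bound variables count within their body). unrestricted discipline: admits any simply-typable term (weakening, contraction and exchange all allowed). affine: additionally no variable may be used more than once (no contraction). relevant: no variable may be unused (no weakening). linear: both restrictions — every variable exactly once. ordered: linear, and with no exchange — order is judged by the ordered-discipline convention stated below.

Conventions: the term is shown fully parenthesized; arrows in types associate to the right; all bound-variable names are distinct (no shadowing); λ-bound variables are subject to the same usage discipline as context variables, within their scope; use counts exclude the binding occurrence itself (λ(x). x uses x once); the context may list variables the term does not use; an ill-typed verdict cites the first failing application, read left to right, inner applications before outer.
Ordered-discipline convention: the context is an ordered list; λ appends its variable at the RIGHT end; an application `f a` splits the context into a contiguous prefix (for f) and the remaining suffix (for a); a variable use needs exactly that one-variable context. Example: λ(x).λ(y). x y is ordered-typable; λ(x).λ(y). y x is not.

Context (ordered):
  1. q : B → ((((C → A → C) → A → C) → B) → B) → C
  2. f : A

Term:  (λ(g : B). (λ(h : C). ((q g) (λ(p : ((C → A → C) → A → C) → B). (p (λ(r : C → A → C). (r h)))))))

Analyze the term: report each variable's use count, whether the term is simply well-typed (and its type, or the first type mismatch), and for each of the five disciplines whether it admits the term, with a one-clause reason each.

usage: q: 1×; f: 0×; g [bound]: 1×; h [bound]: 1×; p [bound]: 1×; r [bound]: 1×
left-to-right use order: q, g, p, r, h
typing: the term checks, with type B → C → C
ordered ✗ (needs weakening: f unused)
linear ✗ (needs weakening: f unused)
affine ✓ (none of q, f, g, h, p, r used more than once)
relevant ✗ (needs weakening: f unused)
unrestricted ✓ (simply typable at B → C → C; W, C, E all held)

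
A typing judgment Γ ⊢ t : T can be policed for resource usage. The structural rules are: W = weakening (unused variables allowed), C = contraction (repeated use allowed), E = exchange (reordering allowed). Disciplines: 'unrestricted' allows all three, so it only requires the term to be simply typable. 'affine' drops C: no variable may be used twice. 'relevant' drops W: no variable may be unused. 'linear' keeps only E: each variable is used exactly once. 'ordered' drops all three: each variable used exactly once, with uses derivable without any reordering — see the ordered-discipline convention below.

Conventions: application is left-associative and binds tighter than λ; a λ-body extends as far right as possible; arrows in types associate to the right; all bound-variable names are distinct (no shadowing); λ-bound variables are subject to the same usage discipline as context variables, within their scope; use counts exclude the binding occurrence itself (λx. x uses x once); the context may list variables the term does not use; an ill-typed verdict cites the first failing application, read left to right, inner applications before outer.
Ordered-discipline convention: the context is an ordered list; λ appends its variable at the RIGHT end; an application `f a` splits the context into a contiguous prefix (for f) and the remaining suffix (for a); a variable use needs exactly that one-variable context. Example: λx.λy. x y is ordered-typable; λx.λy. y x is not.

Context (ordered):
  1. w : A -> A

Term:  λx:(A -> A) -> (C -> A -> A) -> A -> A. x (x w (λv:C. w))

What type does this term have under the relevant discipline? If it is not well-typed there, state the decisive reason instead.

not well-typed under relevant — needs weakening: v unused
use counts: w: 2×, x (bound): 2×, v (bound): 0×
uses in reading order: x, x, w, w
typing: ✓ — ((A -> A) -> (C -> A -> A) -> A -> A) -> (C -> A -> A) -> A -> A
all disciplines: ordered ✗ · linear ✗ · affine ✗ · relevant ✗ · unrestricted ✓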